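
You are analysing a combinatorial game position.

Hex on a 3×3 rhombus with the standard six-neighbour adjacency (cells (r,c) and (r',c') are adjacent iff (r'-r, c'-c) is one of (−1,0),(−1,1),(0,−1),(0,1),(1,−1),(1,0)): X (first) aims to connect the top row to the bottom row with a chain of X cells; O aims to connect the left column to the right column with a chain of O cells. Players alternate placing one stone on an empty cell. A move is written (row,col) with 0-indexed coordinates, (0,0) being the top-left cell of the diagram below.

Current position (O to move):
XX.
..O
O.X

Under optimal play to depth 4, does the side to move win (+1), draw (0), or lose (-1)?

[XX./..O/O.X] O move#1: (0,2):+1/XXO/..O/O.X*, (1,0):+1/XX./O.O/O.X, (1,1):+1/XX./.OO/O.X, (2,1):+1/XX./..O/OOX
[XXO/..O/O.X] X move#2: (1,0):-1/XXO/X.O/O.X*, (1,1):-1/XXO/.XO/O.X, (2,1):-1/XXO/..O/OXX
[XXO/X.O/O.X] O move#3: (1,1):+1/XXO/XOO/O.X*, (2,1):+1/XXO/X.O/OOX
[XXO/XOO/O.X] end (terminal -1, X#4); searched XX./..O/O.X to 4

value(XX./..O/O.X, O) = +1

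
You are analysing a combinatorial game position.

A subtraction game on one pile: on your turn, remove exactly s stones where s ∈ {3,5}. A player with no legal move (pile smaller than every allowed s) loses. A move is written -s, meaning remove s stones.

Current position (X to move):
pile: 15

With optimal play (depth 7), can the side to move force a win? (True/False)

p1 X@[15]: -3[12]-1 -5[10]+1*
p2 O@[10]: -3[7]-1* -5[5]-1
p3 X@[7]: -3[4]-1 -5[2]+1*
p4 O@[2] terminal -1; root [15] d7

X winning at [15]: True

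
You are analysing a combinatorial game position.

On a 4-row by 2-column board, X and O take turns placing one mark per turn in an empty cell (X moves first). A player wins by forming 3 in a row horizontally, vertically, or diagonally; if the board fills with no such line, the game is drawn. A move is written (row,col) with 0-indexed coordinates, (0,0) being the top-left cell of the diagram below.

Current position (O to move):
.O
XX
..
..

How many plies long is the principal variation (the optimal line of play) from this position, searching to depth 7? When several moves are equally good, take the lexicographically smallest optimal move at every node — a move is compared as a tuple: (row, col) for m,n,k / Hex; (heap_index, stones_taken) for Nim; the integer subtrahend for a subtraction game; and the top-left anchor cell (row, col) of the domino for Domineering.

PV length from [.O/XX/../..]: 5 plies

p1 O@[.O/XX/../..]: (0,0)[OO/XX/../..]+0* (2,0)[.O/XX/O./..]+0 (2,1)[.O/XX/.O/..]-1 (3,0)[.O/XX/../O.]+0 (3,1)[.O/XX/../.O]-1
p2 X@[OO/XX/../..]: (2,0)[OO/XX/X./..]+0* (2,1)[OO/XX/.X/..]+0 (3,0)[OO/XX/../X.]+0 (3,1)[OO/XX/../.X]+0
p3 O@[OO/XX/X./..]: (2,1)[OO/XX/XO/..]-1 (3,0)[OO/XX/X./O.]+0* (3,1)[OO/XX/X./.O]-1
p4 X@[OO/XX/X./O.]: (2,1)[OO/XX/XX/O.]+0* (3,1)[OO/XX/X./OX]+0
p5 O@[OO/XX/XX/O.]: (3,1)[OO/XX/XX/OO]+0*
p6 X@[OO/XX/XX/OO] terminal +0; root [.O/XX/../..] d7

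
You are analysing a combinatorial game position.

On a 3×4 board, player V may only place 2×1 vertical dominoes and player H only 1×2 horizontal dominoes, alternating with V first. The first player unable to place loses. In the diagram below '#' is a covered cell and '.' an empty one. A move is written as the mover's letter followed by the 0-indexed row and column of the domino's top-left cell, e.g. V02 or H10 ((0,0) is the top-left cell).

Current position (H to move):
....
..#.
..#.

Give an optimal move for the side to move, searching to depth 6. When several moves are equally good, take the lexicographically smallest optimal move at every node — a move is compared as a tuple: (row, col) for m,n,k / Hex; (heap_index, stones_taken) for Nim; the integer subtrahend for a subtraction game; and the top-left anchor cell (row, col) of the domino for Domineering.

H's best at [..../..#./..#.]: H10

ply 1, H at ..../..#./..#. | H00=-1→##../..#./..#.; H01=-1→.##./..#./..#.; H02=-1→..##/..#./..#.; H10=+1→..../###./..#.*; H20=-1→..../..#./###.
ply 2, V at ..../###./..#. | V03=-1→...#/####/..#.*; V13=-1→..../####/..##
ply 3, H at ...#/####/..#. | H00=+1→##.#/####/..#.*; H01=+1→.###/####/..#.; H20=+1→...#/####/###.
ply 4: ##.#/####/..#. is terminal -1 (V); from ..../..#./..#. depth 6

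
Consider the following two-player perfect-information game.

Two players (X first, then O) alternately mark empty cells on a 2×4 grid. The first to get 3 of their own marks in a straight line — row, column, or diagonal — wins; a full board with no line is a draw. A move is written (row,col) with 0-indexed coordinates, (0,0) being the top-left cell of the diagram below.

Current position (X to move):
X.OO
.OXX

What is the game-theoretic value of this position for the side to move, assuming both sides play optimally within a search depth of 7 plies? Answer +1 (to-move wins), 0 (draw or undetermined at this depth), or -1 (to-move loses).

[X.OO/.OXX] X move#1: (0,1):+0/XXOO/.OXX*, (1,0):-1/X.OO/XOXX
[XXOO/.OXX] O move#2: (1,0):+0/XXOO/OOXX*
[XXOO/OOXX] end (terminal +0, X#3); searched X.OO/.OXX to 7

value(X.OO/.OXX, X) = 0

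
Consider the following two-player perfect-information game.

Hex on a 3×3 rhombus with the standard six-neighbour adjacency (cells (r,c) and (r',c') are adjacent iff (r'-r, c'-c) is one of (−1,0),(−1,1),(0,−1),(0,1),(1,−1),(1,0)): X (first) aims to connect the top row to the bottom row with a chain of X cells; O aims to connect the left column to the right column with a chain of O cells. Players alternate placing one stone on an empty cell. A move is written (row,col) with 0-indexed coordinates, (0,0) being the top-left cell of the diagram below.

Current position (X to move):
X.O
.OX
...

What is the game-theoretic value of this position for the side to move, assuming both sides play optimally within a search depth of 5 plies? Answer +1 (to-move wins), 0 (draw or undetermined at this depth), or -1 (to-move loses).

p1 X@[X.O/.OX/...]: (0,1)[XXO/.OX/...]-1* (1,0)[X.O/XOX/...]-1 (2,0)[X.O/.OX/X..]-1 (2,1)[X.O/.OX/.X.]-1 (2,2)[X.O/.OX/..X]-1
p2 O@[XXO/.OX/...]: (1,0)[XXO/OOX/...]+1* (2,0)[XXO/.OX/O..]+1 (2,1)[XXO/.OX/.O.]+1 (2,2)[XXO/.OX/..O]+1
p3 X@[XXO/OOX/...] terminal -1; root [X.O/.OX/...] d5

value(X.O/.OX/..., X) = -1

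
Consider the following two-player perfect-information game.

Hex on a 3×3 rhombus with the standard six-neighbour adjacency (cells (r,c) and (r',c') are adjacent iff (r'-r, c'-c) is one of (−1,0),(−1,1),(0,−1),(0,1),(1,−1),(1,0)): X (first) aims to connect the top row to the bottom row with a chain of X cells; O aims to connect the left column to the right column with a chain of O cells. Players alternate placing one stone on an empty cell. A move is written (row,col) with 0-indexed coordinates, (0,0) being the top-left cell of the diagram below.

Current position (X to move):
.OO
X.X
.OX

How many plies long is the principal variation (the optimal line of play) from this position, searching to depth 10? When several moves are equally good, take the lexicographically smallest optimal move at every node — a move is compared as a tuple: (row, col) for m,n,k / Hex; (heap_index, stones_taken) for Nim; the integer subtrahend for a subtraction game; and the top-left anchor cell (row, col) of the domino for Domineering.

PV length from [.OO/X.X/.OX]: 3 plies

[.OO/X.X/.OX] X move#1: (0,0):+1/XOO/X.X/.OX*, (1,1):-1/.OO/XXX/.OX, (2,0):-1/.OO/X.X/XOX
[XOO/X.X/.OX] O move#2: (1,1):-1/XOO/XOX/.OX*, (2,0):-1/XOO/X.X/OOX
[XOO/XOX/.OX] X move#3: (2,0):+1/XOO/XOX/XOX*
[XOO/XOX/XOX] end (terminal -1, O#4); searched .OO/X.X/.OX to 10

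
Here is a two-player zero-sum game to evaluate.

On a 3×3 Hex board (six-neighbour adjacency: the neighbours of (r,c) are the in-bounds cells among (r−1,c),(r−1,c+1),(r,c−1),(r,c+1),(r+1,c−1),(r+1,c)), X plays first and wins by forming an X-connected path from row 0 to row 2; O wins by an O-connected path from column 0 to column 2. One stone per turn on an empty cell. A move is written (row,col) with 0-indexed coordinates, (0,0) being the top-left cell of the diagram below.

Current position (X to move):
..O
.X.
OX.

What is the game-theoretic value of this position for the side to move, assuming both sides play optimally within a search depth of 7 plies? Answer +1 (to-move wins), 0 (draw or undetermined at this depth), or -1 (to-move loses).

p1 X@[..O/.X./OX.]: (0,0)[X.O/.X./OX.]+1* (0,1)[.XO/.X./OX.]+1 (1,0)[..O/XX./OX.]+1 (1,2)[..O/.XX/OX.]-1 (2,2)[..O/.X./OXX]-1
p2 O@[X.O/.X./OX.]: (0,1)[XOO/.X./OX.]-1* (1,0)[X.O/OX./OX.]-1 (1,2)[X.O/.XO/OX.]-1 (2,2)[X.O/.X./OXO]-1
p3 X@[XOO/.X./OX.]: (1,0)[XOO/XX./OX.]+1* (1,2)[XOO/.XX/OX.]-1 (2,2)[XOO/.X./OXX]-1
p4 O@[XOO/XX./OX.] terminal -1; root [..O/.X./OX.] d7

value(..O/.X./OX., X) = +1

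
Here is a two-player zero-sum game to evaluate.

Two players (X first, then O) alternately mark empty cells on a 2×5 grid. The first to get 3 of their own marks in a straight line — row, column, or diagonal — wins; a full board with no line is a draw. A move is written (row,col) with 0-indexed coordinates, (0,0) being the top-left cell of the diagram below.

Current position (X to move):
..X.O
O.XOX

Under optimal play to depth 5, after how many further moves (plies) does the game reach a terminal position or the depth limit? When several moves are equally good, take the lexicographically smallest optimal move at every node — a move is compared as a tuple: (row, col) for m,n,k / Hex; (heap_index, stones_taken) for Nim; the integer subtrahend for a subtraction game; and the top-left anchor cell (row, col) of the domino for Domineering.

PV length from [..X.O/O.XOX]: 3 plies

[..X.O/O.XOX] X move#1: (0,0):+0/X.X.O/O.XOX, (0,1):+1/.XX.O/O.XOX*, (0,3):+0/..XXO/O.XOX, (1,1):+0/..X.O/OXXOX
[.XX.O/O.XOX] O move#2: (0,0):-1/OXX.O/O.XOX*, (0,3):-1/.XXOO/O.XOX, (1,1):-1/.XX.O/OOXOX
[OXX.O/O.XOX] X move#3: (0,3):+1/OXXXO/O.XOX*, (1,1):+0/OXX.O/OXXOX
[OXXXO/O.XOX] end (terminal -1, O#4); searched ..X.O/O.XOX to 5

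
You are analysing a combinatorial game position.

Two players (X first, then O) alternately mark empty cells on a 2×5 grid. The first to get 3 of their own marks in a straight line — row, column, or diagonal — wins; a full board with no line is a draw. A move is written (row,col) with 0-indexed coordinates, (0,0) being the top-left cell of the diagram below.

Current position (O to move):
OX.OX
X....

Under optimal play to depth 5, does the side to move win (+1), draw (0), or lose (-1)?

value(OX.OX/X...., O) = 0

[OX.OX/X....] O move#1: (0,2):+0/OXOOX/X....*, (1,1):+0/OX.OX/XO..., (1,2):+0/OX.OX/X.O.., (1,3):+0/OX.OX/X..O., (1,4):+0/OX.OX/X...O
[OXOOX/X....] X move#2: (1,1):+0/OXOOX/XX...*, (1,2):+0/OXOOX/X.X.., (1,3):+0/OXOOX/X..X., (1,4):+0/OXOOX/X...X
[OXOOX/XX...] O move#3: (1,2):+0/OXOOX/XXO..*, (1,3):-1/OXOOX/XX.O., (1,4):-1/OXOOX/XX..O
[OXOOX/XXO..] X move#4: (1,3):+0/OXOOX/XXOX.*, (1,4):+0/OXOOX/XXO.X
[OXOOX/XXOX.] O move#5: (1,4):+0/OXOOX/XXOXO*
[OXOOX/XXOXO] end (terminal +0, X#6); searched OX.OX/X.... to 5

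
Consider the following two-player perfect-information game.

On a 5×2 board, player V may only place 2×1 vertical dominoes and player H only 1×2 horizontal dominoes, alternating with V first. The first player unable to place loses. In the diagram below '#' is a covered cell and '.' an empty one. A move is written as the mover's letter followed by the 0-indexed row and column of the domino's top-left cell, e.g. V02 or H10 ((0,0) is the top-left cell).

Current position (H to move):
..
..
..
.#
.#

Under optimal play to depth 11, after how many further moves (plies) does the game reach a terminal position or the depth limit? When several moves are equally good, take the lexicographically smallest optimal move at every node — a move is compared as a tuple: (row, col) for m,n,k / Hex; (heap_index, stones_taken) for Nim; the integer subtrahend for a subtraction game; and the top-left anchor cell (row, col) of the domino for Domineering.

PV length from [../../../.#/.#]: 3 plies

[../../../.#/.#] H move#1: H00:-1/##/../../.#/.#, H10:+1/../##/../.#/.#*, H20:-1/../../##/.#/.#
[../##/../.#/.#] V move#2: V20:-1/../##/#./##/.#*, V30:-1/../##/../##/##
[../##/#./##/.#] H move#3: H00:+1/##/##/#./##/.#*
[##/##/#./##/.#] end (terminal -1, V#4); searched ../../../.#/.# to 11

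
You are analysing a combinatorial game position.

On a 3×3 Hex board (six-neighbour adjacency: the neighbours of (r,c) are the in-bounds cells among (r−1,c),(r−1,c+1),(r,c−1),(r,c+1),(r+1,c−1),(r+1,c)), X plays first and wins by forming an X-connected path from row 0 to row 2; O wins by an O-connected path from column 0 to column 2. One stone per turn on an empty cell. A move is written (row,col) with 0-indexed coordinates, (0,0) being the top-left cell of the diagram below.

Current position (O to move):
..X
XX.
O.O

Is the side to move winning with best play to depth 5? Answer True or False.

O winning at [..X/XX./O.O]: True

p1 O@[..X/XX./O.O]: (0,0)[O.X/XX./O.O]-1 (0,1)[.OX/XX./O.O]-1 (1,2)[..X/XXO/O.O]-1 (2,1)[..X/XX./OOO]+1*
p2 X@[..X/XX./OOO] terminal -1; root [..X/XX./O.O] d5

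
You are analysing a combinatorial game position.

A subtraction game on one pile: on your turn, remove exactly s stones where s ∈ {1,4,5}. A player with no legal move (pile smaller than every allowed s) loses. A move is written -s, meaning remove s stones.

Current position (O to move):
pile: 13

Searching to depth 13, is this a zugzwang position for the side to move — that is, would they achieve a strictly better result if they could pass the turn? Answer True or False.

p1 O@[13]: -1[12]-1 -4[9]-1 -5[8]+1*
p2 X@[8]: -1[7]-1* -4[4]-1 -5[3]-1
p3 O@[7]: -1[6]-1 -4[3]-1 -5[2]+1*
p4 X@[2]: -1[1]-1*
p5 O@[1]: -1[0]+1*
p6 X@[0] terminal -1; root [13] d13
suppose O passes — search the same position with X to move:
pass> p1 X@[13]: -1[12]-1 -4[9]-1 -5[8]+1*
pass> p2 O@[8]: -1[7]-1* -4[4]-1 -5[3]-1
pass> p3 X@[7]: -1[6]-1 -4[3]-1 -5[2]+1*
pass> p4 O@[2]: -1[1]-1*
pass> p5 X@[1]: -1[0]+1*
pass> p6 O@[0] terminal -1; root [13] d13
for O: play +1, pass -1

zugzwang(13, O) = False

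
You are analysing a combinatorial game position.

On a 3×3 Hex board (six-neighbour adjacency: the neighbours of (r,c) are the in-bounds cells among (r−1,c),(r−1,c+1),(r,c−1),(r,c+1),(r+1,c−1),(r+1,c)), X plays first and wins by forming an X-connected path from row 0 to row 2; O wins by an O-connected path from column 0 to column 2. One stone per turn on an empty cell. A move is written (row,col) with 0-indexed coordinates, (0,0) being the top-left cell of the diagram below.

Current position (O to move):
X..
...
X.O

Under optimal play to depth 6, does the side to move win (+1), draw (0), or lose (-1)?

p1 O@[X../.../X.O]: (0,1)[XO./.../X.O]-1* (0,2)[X.O/.../X.O]-1 (1,0)[X../O../X.O]-1 (1,1)[X../.O./X.O]-1 (1,2)[X../..O/X.O]-1 (2,1)[X../.../XOO]-1
p2 X@[XO./.../X.O]: (0,2)[XOX/.../X.O]+1* (1,0)[XO./X../X.O]+1 (1,1)[XO./.X./X.O]+1 (1,2)[XO./..X/X.O]+1 (2,1)[XO./.../XXO]+1
p3 O@[XOX/.../X.O]: (1,0)[XOX/O../X.O]-1* (1,1)[XOX/.O./X.O]-1 (1,2)[XOX/..O/X.O]-1 (2,1)[XOX/.../XOO]-1
p4 X@[XOX/O../X.O]: (1,1)[XOX/OX./X.O]+1* (1,2)[XOX/O.X/X.O]+1 (2,1)[XOX/O../XXO]+1
p5 O@[XOX/OX./X.O] terminal -1; root [X../.../X.O] d6

value(X../.../X.O, O) = -1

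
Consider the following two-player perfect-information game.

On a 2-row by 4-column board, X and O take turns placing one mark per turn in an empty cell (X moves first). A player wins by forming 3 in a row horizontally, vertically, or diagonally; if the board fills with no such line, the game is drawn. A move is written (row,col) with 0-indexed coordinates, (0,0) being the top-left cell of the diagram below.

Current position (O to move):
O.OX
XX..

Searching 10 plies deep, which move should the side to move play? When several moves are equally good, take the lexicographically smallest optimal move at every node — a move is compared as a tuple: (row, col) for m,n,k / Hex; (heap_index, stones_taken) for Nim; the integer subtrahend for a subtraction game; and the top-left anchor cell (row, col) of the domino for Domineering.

p1 O@[O.OX/XX..]: (0,1)[OOOX/XX..]+1* (1,2)[O.OX/XXO.]+0 (1,3)[O.OX/XX.O]-1
p2 X@[OOOX/XX..] terminal -1; root [O.OX/XX..] d10

O's best at [O.OX/XX..]: (0,1)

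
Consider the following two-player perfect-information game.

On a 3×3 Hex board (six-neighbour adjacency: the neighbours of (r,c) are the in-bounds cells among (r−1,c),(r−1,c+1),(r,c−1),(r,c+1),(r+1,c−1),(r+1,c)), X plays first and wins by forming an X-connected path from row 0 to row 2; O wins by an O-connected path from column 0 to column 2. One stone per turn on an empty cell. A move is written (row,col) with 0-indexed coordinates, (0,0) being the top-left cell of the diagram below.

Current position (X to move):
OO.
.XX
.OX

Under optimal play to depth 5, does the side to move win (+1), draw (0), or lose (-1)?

value(OO./.XX/.OX, X) = +1

[OO./.XX/.OX] X move#1: (0,2):+1/OOX/.XX/.OX*, (1,0):-1/OO./XXX/.OX, (2,0):-1/OO./.XX/XOX
[OOX/.XX/.OX] end (terminal -1, O#2); searched OO./.XX/.OX to 5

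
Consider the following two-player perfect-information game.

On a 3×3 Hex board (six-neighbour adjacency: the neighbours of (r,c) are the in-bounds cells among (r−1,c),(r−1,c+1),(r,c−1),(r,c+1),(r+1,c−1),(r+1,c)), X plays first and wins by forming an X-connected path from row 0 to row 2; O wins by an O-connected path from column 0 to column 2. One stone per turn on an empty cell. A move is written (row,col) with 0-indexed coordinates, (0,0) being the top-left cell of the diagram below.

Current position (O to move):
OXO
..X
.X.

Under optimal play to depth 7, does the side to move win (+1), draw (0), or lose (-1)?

ply 1, O at OXO/..X/.X. | (1,0)=-1→OXO/O.X/.X.; (1,1)=+1→OXO/.OX/.X.*; (2,0)=-1→OXO/..X/OX.; (2,2)=-1→OXO/..X/.XO
ply 2, X at OXO/.OX/.X. | (1,0)=-1→OXO/XOX/.X.*; (2,0)=-1→OXO/.OX/XX.; (2,2)=-1→OXO/.OX/.XX
ply 3, O at OXO/XOX/.X. | (2,0)=+1→OXO/XOX/OX.*; (2,2)=-1→OXO/XOX/.XO
ply 4: OXO/XOX/OX. is terminal -1 (X); from OXO/..X/.X. depth 7

value(OXO/..X/.X., O) = +1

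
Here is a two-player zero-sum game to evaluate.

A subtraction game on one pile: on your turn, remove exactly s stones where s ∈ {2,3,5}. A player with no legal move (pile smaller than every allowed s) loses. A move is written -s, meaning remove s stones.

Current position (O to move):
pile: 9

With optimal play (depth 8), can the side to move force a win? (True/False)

ply 1, O at 9 | -2=+1→7*; -3=-1→6; -5=-1→4
ply 2, X at 7 | -2=-1→5*; -3=-1→4; -5=-1→2
ply 3, O at 5 | -2=-1→3; -3=-1→2; -5=+1→0*
ply 4: 0 is terminal -1 (X); from 9 depth 8

O winning at [9]: True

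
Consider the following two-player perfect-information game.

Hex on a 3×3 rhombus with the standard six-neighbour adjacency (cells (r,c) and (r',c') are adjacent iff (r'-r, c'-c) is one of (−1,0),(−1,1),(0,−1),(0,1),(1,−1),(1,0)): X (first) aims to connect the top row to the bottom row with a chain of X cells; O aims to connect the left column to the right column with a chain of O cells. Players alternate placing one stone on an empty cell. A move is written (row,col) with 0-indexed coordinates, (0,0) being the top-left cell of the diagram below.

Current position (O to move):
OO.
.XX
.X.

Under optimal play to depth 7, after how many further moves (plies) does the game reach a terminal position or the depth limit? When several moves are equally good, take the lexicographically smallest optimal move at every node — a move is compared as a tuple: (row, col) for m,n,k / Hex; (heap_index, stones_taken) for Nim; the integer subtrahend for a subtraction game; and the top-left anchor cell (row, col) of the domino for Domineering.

PV length from [OO./.XX/.X.]: 1 ply

ply 1, O at OO./.XX/.X. | (0,2)=+1→OOO/.XX/.X.*; (1,0)=-1→OO./OXX/.X.; (2,0)=-1→OO./.XX/OX.; (2,2)=-1→OO./.XX/.XO
ply 2: OOO/.XX/.X. is terminal -1 (X); from OO./.XX/.X. depth 7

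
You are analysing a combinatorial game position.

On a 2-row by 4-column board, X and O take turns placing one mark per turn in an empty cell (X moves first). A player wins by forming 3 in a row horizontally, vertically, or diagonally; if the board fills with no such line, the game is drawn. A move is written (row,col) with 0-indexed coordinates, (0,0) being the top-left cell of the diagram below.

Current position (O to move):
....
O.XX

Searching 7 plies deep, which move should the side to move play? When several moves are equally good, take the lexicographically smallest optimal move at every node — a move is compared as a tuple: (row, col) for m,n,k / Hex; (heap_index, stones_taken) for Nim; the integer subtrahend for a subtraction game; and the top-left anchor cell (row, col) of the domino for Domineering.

O's best at [..../O.XX]: (1,1)

p1 O@[..../O.XX]: (0,0)[O.../O.XX]-1 (0,1)[.O../O.XX]-1 (0,2)[..O./O.XX]-1 (0,3)[...O/O.XX]-1 (1,1)[..../OOXX]+0*
p2 X@[..../OOXX]: (0,0)[X.../OOXX]+0* (0,1)[.X../OOXX]+0 (0,2)[..X./OOXX]+0 (0,3)[...X/OOXX]+0
p3 O@[X.../OOXX]: (0,1)[XO../OOXX]+0* (0,2)[X.O./OOXX]+0 (0,3)[X..O/OOXX]+0
p4 X@[XO../OOXX]: (0,2)[XOX./OOXX]+0* (0,3)[XO.X/OOXX]+0
p5 O@[XOX./OOXX]: (0,3)[XOXO/OOXX]+0*
p6 X@[XOXO/OOXX] terminal +0; root [..../O.XX] d7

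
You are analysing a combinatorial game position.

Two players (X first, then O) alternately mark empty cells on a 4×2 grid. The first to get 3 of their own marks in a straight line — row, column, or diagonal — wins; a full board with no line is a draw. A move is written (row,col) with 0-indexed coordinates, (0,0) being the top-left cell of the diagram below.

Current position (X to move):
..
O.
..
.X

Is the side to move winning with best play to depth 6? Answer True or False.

p1 X@[../O./../.X]: (0,0)[X./O./../.X]+0* (0,1)[.X/O./../.X]-1 (1,1)[../OX/../.X]+0 (2,0)[../O./X./.X]+0 (2,1)[../O./.X/.X]+0 (3,0)[../O./../XX]+0
p2 O@[X./O./../.X]: (0,1)[XO/O./../.X]+0* (1,1)[X./OO/../.X]+0 (2,0)[X./O./O./.X]+0 (2,1)[X./O./.O/.X]+0 (3,0)[X./O./../OX]+0
p3 X@[XO/O./../.X]: (1,1)[XO/OX/../.X]+0* (2,0)[XO/O./X./.X]+0 (2,1)[XO/O./.X/.X]+0 (3,0)[XO/O./../XX]+0
p4 O@[XO/OX/../.X]: (2,0)[XO/OX/O./.X]-1 (2,1)[XO/OX/.O/.X]+0* (3,0)[XO/OX/../OX]-1
p5 X@[XO/OX/.O/.X]: (2,0)[XO/OX/XO/.X]+0* (3,0)[XO/OX/.O/XX]+0
p6 O@[XO/OX/XO/.X]: (3,0)[XO/OX/XO/OX]+0*
p7 X@[XO/OX/XO/OX] terminal +0; root [../O./../.X] d6

X winning at [../O./../.X]: False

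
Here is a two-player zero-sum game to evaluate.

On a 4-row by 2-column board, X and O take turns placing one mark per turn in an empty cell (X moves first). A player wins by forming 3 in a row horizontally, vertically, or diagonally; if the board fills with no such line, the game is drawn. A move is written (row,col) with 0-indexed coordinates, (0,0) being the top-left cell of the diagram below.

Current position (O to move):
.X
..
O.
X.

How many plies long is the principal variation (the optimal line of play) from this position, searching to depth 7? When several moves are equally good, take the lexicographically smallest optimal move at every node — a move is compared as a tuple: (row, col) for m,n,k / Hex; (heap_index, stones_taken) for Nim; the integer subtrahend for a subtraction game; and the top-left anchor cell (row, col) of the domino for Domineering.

PV length from [.X/../O./X.]: 5 plies

ply 1, O at .X/../O./X. | (0,0)=+0→OX/../O./X.*; (1,0)=+0→.X/O./O./X.; (1,1)=+0→.X/.O/O./X.; (2,1)=+0→.X/../OO/X.; (3,1)=+0→.X/../O./XO
ply 2, X at OX/../O./X. | (1,0)=+0→OX/X./O./X.*; (1,1)=-1→OX/.X/O./X.; (2,1)=-1→OX/../OX/X.; (3,1)=-1→OX/../O./XX
ply 3, O at OX/X./O./X. | (1,1)=+0→OX/XO/O./X.*; (2,1)=+0→OX/X./OO/X.; (3,1)=+0→OX/X./O./XO
ply 4, X at OX/XO/O./X. | (2,1)=+0→OX/XO/OX/X.*; (3,1)=+0→OX/XO/O./XX
ply 5, O at OX/XO/OX/X. | (3,1)=+0→OX/XO/OX/XO*
ply 6: OX/XO/OX/XO is terminal +0 (X); from .X/../O./X. depth 7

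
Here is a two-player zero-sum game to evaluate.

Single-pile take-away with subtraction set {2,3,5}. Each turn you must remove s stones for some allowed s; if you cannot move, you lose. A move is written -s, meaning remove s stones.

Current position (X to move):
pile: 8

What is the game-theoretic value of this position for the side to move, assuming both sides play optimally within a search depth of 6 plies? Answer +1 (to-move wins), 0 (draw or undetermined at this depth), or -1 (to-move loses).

value(8, X) = -1

p1 X@[8]: -2[6]-1* -3[5]-1 -5[3]-1
p2 O@[6]: -2[4]-1 -3[3]-1 -5[1]+1*
p3 X@[1] terminal -1; root [8] d6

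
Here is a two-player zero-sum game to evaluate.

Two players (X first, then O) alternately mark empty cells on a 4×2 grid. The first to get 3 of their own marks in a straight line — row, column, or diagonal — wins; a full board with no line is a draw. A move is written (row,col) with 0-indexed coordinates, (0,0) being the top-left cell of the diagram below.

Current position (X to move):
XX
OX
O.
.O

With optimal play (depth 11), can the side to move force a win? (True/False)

p1 X@[XX/OX/O./.O]: (2,1)[XX/OX/OX/.O]+1* (3,0)[XX/OX/O./XO]+0
p2 O@[XX/OX/OX/.O] terminal -1; root [XX/OX/O./.O] d11

X winning at [XX/OX/O./.O]: True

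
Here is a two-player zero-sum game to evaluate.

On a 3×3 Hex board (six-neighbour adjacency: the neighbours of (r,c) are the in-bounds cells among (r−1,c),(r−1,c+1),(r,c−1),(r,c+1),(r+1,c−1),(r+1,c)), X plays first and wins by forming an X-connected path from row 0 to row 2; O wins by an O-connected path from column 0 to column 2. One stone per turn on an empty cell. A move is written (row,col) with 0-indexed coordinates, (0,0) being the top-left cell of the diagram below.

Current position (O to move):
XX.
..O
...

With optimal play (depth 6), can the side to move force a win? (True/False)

[XX./..O/...] O move#1: (0,2):-1/XXO/..O/..., (1,0):-1/XX./O.O/..., (1,1):+1/XX./.OO/...*, (2,0):+1/XX./..O/O.., (2,1):-1/XX./..O/.O., (2,2):-1/XX./..O/..O
[XX./.OO/...] X move#2: (0,2):-1/XXX/.OO/...*, (1,0):-1/XX./XOO/..., (2,0):-1/XX./.OO/X.., (2,1):-1/XX./.OO/.X., (2,2):-1/XX./.OO/..X
[XXX/.OO/...] O move#3: (1,0):+1/XXX/OOO/...*, (2,0):+1/XXX/.OO/O.., (2,1):+1/XXX/.OO/.O., (2,2):+1/XXX/.OO/..O
[XXX/OOO/...] end (terminal -1, X#4); searched XX./..O/... to 6

O winning at [XX./..O/...]: True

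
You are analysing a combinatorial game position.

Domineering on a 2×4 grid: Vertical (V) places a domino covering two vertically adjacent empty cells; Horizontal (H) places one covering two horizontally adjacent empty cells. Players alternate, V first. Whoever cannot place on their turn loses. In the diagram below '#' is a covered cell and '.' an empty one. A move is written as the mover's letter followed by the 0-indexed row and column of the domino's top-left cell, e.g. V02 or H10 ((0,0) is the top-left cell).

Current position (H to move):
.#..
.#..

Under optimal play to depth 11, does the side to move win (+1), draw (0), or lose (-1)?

ply 1, H at .#../.#.. | H02=+1→.###/.#..*; H12=+1→.#../.###
ply 2, V at .###/.#.. | V00=-1→####/##..*
ply 3, H at ####/##.. | H12=+1→####/####*
ply 4: ####/#### is terminal -1 (V); from .#../.#.. depth 11

value(.#../.#.., H) = +1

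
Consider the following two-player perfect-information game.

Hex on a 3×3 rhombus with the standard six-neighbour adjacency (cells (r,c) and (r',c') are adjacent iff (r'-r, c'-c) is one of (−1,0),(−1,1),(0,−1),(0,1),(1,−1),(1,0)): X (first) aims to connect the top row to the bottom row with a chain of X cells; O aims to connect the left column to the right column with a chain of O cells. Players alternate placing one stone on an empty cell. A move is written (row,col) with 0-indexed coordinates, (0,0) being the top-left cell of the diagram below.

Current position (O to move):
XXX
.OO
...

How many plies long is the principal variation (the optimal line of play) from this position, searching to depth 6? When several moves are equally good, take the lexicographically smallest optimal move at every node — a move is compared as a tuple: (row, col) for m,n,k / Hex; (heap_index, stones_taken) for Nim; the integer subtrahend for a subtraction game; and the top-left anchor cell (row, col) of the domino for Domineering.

ply 1, O at XXX/.OO/... | (1,0)=+1→XXX/OOO/...*; (2,0)=+1→XXX/.OO/O..; (2,1)=+1→XXX/.OO/.O.; (2,2)=+1→XXX/.OO/..O
ply 2: XXX/OOO/... is terminal -1 (X); from XXX/.OO/... depth 6

PV length from [XXX/.OO/...]: 1 ply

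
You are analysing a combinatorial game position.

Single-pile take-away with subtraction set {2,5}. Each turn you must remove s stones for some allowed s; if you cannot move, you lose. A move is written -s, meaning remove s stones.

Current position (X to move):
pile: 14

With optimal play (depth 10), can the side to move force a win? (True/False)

X winning at [14]: False

p1 X@[14]: -2[12]-1* -5[9]-1
p2 O@[12]: -2[10]-1 -5[7]+1*
p3 X@[7]: -2[5]-1* -5[2]-1
p4 O@[5]: -2[3]-1 -5[0]+1*
p5 X@[0] terminal -1; root [14] d10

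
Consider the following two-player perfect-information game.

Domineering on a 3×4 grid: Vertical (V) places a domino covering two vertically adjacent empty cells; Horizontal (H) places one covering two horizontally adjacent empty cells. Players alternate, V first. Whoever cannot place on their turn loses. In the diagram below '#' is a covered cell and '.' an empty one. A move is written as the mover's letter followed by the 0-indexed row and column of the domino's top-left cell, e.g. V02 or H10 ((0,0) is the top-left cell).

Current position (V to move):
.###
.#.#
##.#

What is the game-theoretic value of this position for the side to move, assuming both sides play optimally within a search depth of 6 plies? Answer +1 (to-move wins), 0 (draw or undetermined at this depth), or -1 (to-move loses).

p1 V@[.###/.#.#/##.#]: V00[####/##.#/##.#]+1* V12[.###/.###/####]+1
p2 H@[####/##.#/##.#] terminal -1; root [.###/.#.#/##.#] d6

value(.###/.#.#/##.#, V) = +1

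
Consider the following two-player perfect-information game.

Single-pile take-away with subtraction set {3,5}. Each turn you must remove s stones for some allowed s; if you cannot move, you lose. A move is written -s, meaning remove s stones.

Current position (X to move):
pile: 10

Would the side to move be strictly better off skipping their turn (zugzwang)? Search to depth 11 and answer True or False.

zugzwang(10, X) = True

[10] X move#1: -3:-1/7*, -5:-1/5
[7] O move#2: -3:-1/4, -5:+1/2*
[2] end (terminal -1, X#3); searched 10 to 11
pass branch (O moves first from the same position):
  | [10] O move#1: -3:-1/7*, -5:-1/5
  | [7] X move#2: -3:-1/4, -5:+1/2*
  | [2] end (terminal -1, O#3); searched 10 to 11
X moving scores -1; X passing scores +1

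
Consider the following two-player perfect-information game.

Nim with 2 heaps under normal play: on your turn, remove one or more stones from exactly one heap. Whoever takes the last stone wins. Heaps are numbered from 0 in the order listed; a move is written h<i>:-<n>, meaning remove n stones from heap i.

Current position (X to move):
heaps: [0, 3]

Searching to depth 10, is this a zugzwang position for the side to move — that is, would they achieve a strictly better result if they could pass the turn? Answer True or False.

zugzwang((0,3), X) = False

[(0,3)] X move#1: h1:-1:-1/(0,2), h1:-2:-1/(0,1), h1:-3:+1/(0,0)*
[(0,0)] end (terminal -1, O#2); searched (0,3) to 10
if X skipped the turn, O would face:
~ [(0,3)] O move#1: h1:-1:-1/(0,2), h1:-2:-1/(0,1), h1:-3:+1/(0,0)*
~ [(0,0)] end (terminal -1, X#2); searched (0,3) to 10
compare (X): move=+1 vs pass=-1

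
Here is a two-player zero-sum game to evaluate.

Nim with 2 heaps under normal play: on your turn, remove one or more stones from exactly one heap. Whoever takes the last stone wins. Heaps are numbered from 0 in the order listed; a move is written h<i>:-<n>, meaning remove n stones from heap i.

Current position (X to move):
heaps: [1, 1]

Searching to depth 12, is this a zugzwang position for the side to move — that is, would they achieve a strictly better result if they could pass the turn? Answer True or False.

zugzwang((1,1), X) = True

p1 X@[(1,1)]: h0:-1[(0,1)]-1* h1:-1[(1,0)]-1
p2 O@[(0,1)]: h1:-1[(0,0)]+1*
p3 X@[(0,0)] terminal -1; root [(1,1)] d12
pass branch (O moves first from the same position):
  | p1 O@[(1,1)]: h0:-1[(0,1)]-1* h1:-1[(1,0)]-1
  | p2 X@[(0,1)]: h1:-1[(0,0)]+1*
  | p3 O@[(0,0)] terminal -1; root [(1,1)] d12
X moving scores -1; X passing scores +1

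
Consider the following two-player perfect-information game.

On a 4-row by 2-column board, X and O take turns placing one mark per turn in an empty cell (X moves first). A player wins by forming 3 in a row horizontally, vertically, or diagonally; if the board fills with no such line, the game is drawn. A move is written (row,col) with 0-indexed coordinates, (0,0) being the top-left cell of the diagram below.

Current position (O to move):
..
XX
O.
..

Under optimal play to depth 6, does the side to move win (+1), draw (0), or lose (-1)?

value(../XX/O./.., O) = 0

p1 O@[../XX/O./..]: (0,0)[O./XX/O./..]-1 (0,1)[.O/XX/O./..]+0* (2,1)[../XX/OO/..]+0 (3,0)[../XX/O./O.]-1 (3,1)[../XX/O./.O]+0
p2 X@[.O/XX/O./..]: (0,0)[XO/XX/O./..]+0* (2,1)[.O/XX/OX/..]+0 (3,0)[.O/XX/O./X.]+0 (3,1)[.O/XX/O./.X]+0
p3 O@[XO/XX/O./..]: (2,1)[XO/XX/OO/..]+0* (3,0)[XO/XX/O./O.]+0 (3,1)[XO/XX/O./.O]+0
p4 X@[XO/XX/OO/..]: (3,0)[XO/XX/OO/X.]+0* (3,1)[XO/XX/OO/.X]+0
p5 O@[XO/XX/OO/X.]: (3,1)[XO/XX/OO/XO]+0*
p6 X@[XO/XX/OO/XO] terminal +0; root [../XX/O./..] d6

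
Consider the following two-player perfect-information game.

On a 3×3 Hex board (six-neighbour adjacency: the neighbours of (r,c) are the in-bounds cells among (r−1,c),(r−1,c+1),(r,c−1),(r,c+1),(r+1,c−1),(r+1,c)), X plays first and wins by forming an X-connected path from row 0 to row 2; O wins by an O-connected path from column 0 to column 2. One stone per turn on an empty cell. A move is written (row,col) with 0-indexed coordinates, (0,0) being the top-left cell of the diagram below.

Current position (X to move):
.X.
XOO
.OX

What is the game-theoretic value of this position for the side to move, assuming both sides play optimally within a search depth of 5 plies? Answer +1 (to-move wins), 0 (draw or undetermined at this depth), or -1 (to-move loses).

value(.X./XOO/.OX, X) = +1

ply 1, X at .X./XOO/.OX | (0,0)=-1→XX./XOO/.OX; (0,2)=-1→.XX/XOO/.OX; (2,0)=+1→.X./XOO/XOX*
ply 2: .X./XOO/XOX is terminal -1 (O); from .X./XOO/.OX depth 5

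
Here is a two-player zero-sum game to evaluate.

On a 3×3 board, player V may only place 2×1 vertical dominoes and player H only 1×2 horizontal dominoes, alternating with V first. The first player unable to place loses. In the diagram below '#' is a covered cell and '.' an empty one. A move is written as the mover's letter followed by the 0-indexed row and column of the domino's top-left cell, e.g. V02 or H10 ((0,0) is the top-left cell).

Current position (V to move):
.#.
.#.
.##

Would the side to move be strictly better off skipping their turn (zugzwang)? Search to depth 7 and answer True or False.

zugzwang(.#./.#./.##, V) = False

p1 V@[.#./.#./.##]: V00[##./##./.##]+1* V02[.##/.##/.##]+1 V10[.#./##./###]+1
p2 H@[##./##./.##] terminal -1; root [.#./.#./.##] d7
suppose V passes — search the same position with H to move:
pass> p1 H@[.#./.#./.##] terminal -1; root [.#./.#./.##] d7
for V: play +1, pass +1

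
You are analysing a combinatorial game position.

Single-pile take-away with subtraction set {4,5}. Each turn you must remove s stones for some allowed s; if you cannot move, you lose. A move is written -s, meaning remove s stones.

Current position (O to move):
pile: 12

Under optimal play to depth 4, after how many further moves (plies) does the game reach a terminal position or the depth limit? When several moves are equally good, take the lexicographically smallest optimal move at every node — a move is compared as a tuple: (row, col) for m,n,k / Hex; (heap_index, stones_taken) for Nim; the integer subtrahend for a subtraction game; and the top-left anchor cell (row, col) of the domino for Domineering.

p1 O@[12]: -4[8]-1* -5[7]-1
p2 X@[8]: -4[4]-1 -5[3]+1*
p3 O@[3] terminal -1; root [12] d4

PV length from [12]: 2 plies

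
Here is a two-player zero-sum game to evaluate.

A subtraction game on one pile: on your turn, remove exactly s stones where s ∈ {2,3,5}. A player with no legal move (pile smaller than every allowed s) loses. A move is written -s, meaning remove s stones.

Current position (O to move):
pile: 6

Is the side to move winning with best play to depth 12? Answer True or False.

[6] O move#1: -2:-1/4, -3:-1/3, -5:+1/1*
[1] end (terminal -1, X#2); searched 6 to 12

O winning at [6]: True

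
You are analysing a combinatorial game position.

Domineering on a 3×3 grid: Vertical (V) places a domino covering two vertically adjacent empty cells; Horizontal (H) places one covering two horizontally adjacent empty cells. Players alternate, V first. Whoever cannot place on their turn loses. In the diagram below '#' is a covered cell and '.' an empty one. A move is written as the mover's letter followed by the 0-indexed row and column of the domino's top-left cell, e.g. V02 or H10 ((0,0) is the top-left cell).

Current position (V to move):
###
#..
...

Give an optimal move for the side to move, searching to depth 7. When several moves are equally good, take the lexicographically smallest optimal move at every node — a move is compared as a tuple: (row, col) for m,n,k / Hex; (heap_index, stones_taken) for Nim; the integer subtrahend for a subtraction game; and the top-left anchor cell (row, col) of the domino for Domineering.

ply 1, V at ###/#../... | V11=+1→###/##./.#.*; V12=-1→###/#.#/..#
ply 2: ###/##./.#. is terminal -1 (H); from ###/#../... depth 7

V's best at [###/#../...]: V11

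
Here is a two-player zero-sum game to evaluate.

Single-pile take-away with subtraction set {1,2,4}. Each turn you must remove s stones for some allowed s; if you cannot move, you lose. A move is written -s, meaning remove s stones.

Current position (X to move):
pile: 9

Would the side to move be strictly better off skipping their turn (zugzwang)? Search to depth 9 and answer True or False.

ply 1, X at 9 | -1=-1→8*; -2=-1→7; -4=-1→5
ply 2, O at 8 | -1=-1→7; -2=+1→6*; -4=-1→4
ply 3, X at 6 | -1=-1→5*; -2=-1→4; -4=-1→2
ply 4, O at 5 | -1=-1→4; -2=+1→3*; -4=-1→1
ply 5, X at 3 | -1=-1→2*; -2=-1→1
ply 6, O at 2 | -1=-1→1; -2=+1→0*
ply 7: 0 is terminal -1 (X); from 9 depth 9
pass branch (O moves first from the same position):
  | ply 1, O at 9 | -1=-1→8*; -2=-1→7; -4=-1→5
  | ply 2, X at 8 | -1=-1→7; -2=+1→6*; -4=-1→4
  | ply 3, O at 6 | -1=-1→5*; -2=-1→4; -4=-1→2
  | ply 4, X at 5 | -1=-1→4; -2=+1→3*; -4=-1→1
  | ply 5, O at 3 | -1=-1→2*; -2=-1→1
  | ply 6, X at 2 | -1=-1→1; -2=+1→0*
  | ply 7: 0 is terminal -1 (O); from 9 depth 9
X moving scores -1; X passing scores +1

zugzwang(9, X) = True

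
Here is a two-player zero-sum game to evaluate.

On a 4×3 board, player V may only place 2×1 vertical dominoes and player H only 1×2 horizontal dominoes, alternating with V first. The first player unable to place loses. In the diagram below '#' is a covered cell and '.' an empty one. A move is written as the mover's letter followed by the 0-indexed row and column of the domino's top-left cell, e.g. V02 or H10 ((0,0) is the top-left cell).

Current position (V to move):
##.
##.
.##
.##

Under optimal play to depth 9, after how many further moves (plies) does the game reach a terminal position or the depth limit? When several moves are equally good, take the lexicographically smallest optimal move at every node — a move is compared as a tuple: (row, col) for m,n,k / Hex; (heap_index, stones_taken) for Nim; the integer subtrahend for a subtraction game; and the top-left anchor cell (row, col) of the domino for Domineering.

ply 1, V at ##./##./.##/.## | V02=+1→###/###/.##/.##*; V20=+1→##./##./###/###
ply 2: ###/###/.##/.## is terminal -1 (H); from ##./##./.##/.## depth 9

PV length from [##./##./.##/.##]: 1 ply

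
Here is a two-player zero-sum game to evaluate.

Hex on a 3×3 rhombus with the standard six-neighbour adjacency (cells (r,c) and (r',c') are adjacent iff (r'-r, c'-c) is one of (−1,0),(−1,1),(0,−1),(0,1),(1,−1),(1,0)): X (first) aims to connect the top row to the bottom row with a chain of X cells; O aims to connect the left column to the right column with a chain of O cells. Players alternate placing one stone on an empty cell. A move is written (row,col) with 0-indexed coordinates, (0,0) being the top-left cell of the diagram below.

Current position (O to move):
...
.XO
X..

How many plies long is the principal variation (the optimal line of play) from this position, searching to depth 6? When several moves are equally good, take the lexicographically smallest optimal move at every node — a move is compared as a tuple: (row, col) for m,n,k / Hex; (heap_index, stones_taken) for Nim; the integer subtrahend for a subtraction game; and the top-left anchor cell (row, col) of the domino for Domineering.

p1 O@[.../.XO/X..]: (0,0)[O../.XO/X..]-1* (0,1)[.O./.XO/X..]-1 (0,2)[..O/.XO/X..]-1 (1,0)[.../OXO/X..]-1 (2,1)[.../.XO/XO.]-1 (2,2)[.../.XO/X.O]-1
p2 X@[O../.XO/X..]: (0,1)[OX./.XO/X..]+1* (0,2)[O.X/.XO/X..]+1 (1,0)[O../XXO/X..]+1 (2,1)[O../.XO/XX.]+1 (2,2)[O../.XO/X.X]+1
p3 O@[OX./.XO/X..] terminal -1; root [.../.XO/X..] d6

PV length from [.../.XO/X..]: 2 plies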